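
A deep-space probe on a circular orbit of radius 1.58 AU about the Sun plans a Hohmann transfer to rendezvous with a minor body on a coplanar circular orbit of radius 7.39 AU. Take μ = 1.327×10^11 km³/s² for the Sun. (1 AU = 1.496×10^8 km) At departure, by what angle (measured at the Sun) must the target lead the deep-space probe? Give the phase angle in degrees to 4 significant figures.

In km: r₁ = 1.58 × 1.496×10^8 = 2.36368×10^8 km; r₂ = 7.39 × 1.496×10^8 = 1.105544×10^9 km.
Semi-major axis of the transfer orbit: a_t = (2.36368×10^8 + 1.105544×10^9)/2 = 6.70956×10^8 km.
Transfer time t = π√(a_t³/μ) = 1.4988×10^8 s.
The target's mean motion on its circular orbit is ω₂ = √(μ/r₂³) = 9.9099×10^-9 rad/s.
Angle swept by the target during transfer: ω₂·t = 1.4853 rad = 85.10°.
Arrival is 180° from departure on the ellipse, so φ = 180° − 85.10° = 94.90°.

φ = 94.90°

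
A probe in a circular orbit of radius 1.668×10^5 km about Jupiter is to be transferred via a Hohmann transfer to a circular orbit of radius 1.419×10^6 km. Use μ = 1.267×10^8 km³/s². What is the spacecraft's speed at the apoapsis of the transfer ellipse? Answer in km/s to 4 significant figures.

Transfer-ellipse semi-major axis a_t = (r₁ + r₂)/2 = (1.668×10^5 + 1.419×10^6)/2 = 7.929×10^5 km.
The apoapsis of the transfer ellipse is at r = 1.419×10^6 km.
From the vis-viva equation, v = √[μ(2/r − 1/a_t)] = 4.334 km/s.

v = 4.334 km/s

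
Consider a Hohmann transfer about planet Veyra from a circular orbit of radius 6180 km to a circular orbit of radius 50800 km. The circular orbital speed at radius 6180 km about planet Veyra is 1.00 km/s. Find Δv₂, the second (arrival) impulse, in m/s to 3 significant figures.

Δv₂ = 186 m/s

From the circular-orbit relation v² = μ/r at r = 6180 km: μ = v²r = (1.00)² × 6180 = 6180.00 km³/s².
Transfer-ellipse semi-major axis a_t = (r₁ + r₂)/2 = (6180 + 50800)/2 = 28490 km.
Circular speed at r = 50800 km: v_c = √(μ/r) = 0.34879 km/s.
Transfer-orbit speed at the same r (vis-viva, a = a_t): v_t = √[μ(2/r − 1/a_t)] = 0.16245 km/s.
Δv₂ = |v_t − v_c| = |0.16245 − 0.34879| = 0.1863 km/s.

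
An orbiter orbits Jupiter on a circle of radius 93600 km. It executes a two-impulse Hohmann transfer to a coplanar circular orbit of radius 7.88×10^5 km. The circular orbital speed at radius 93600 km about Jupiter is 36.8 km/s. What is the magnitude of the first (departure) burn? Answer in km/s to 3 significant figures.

From the circular-orbit relation v² = μ/r at r = 93600 km: μ = v²r = (36.8)² × 93600 = 1.26757×10^8 km³/s².
Semi-major axis of the transfer orbit: a_t = (93600 + 7.880×10^5)/2 = 4.408×10^5 km.
On the circular orbit at r = 93600 km, v_c = √(μ/r) = 36.80 km/s.
Vis-viva on the transfer ellipse at r = 93600 km gives v_t = √[μ(2/r − 1/a_t)] = 49.20 km/s.
Δv₁ = |v_t − v_c| = |49.20 − 36.80| = 12.40 km/s.

Δv₁ = 12.4 km/s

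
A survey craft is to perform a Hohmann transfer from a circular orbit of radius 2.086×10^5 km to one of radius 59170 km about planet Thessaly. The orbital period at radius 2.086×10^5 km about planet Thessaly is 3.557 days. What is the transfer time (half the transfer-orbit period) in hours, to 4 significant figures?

t = 21.95 hours

From Kepler's third law T² = 4π²r³/μ at r = 2.086×10^5 km, T = 3.557 days = 3.557 × 86400 s = 3.073248×10^5 s: μ = 4π²r³/T² = 3.79409×10^6 km³/s².
Semi-major axis of the transfer orbit: a_t = (2.086×10^5 + 59170)/2 = 1.33885×10^5 km.
Half the transfer-orbit period gives t = π√(a_t³/μ) = 79010 s.
Converting: 79010 s ÷ 3600 s/hour = 21.95 hours.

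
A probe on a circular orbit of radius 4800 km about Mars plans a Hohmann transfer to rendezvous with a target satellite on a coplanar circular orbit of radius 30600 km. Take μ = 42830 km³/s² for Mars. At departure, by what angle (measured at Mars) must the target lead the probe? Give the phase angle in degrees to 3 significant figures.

φ = 101°

The Hohmann ellipse has a_t = (r₁ + r₂)/2 = 17700 km.
The half-period of the transfer ellipse is t = π√(a_t³/μ) = 35750 s.
Target angular speed ω₂ = √(μ/r₂³) = 3.866×10^-5 rad/s.
Angle swept by the target during transfer: ω₂·t = 1.3821 rad = 79.19°.
The probe traverses 180° on the transfer ellipse, so the target must lead by 180° − 79.19° = 101°.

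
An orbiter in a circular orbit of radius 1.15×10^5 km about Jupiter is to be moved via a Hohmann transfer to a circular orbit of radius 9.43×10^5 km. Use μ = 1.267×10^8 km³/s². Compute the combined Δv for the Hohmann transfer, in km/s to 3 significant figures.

Transfer-ellipse semi-major axis a_t = (r₁ + r₂)/2 = (1.150×10^5 + 9.430×10^5)/2 = 5.290×10^5 km.
At r₁ the circular-orbit speed is v₁ = √(μ/r₁) = 33.1925 km/s.
On the transfer ellipse at r₁, vis-viva gives v_p = √[μ(2/r₁ − 1/a_t)] = 44.3167 km/s.
First burn Δv₁ = |v_p − v₁| = 11.12 km/s.
At r₂, v₂ = √(μ/r₂) = 11.5913 km/s.
Transfer-orbit speed at r₂: v_a = √[μ(2/r₂ − 1/a_t)] = 5.40448 km/s.
Second burn Δv₂ = |v₂ − v_a| = 6.187 km/s.
Δv = Δv₁ + Δv₂ = 11.12 + 6.187 = 17.31 km/s.

Δv = 17.3 km/s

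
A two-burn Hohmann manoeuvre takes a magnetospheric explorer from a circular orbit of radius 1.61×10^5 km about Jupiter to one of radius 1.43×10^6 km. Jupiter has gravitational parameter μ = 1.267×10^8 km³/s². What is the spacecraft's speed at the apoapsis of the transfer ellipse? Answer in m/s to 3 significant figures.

v = 4230 m/s

The Hohmann ellipse has a_t = (r₁ + r₂)/2 = 7.955×10^5 km.
The apoapsis of the transfer ellipse is at r = 1.430×10^6 km.
Vis-viva: v = √[μ(2/r − 1/a_t)] = √[1.267×10^8 × (2/1.430×10^6 − 1/7.955×10^5)] = 4.235 km/s.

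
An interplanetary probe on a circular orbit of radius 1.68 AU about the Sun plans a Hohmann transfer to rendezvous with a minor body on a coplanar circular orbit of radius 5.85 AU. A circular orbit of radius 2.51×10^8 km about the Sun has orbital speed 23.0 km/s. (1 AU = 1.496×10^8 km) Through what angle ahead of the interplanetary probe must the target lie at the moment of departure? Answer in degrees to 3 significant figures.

φ = 87.1°

From the circular-orbit relation v² = μ/r at r = 2.51×10^8 km: μ = v²r = (23.0)² × 2.51×10^8 = 1.32779×10^11 km³/s².
In km: r₁ = 1.68 × 1.496×10^8 = 2.51328×10^8 km; r₂ = 5.85 × 1.496×10^8 = 8.7516×10^8 km.
Semi-major axis of the transfer orbit: a_t = (2.51328×10^8 + 8.7516×10^8)/2 = 5.63244×10^8 km.
The half-period of the transfer ellipse is t = π√(a_t³/μ) = 1.152471×10^8 s.
The target's mean motion on its circular orbit is ω₂ = √(μ/r₂³) = 1.407452×10^-8 rad/s.
Angle swept by the target during transfer: ω₂·t = 1.62205 rad = 92.94°.
The interplanetary probe traverses 180° on the transfer ellipse, so the target must lead by 180° − 92.94° = 87.1°.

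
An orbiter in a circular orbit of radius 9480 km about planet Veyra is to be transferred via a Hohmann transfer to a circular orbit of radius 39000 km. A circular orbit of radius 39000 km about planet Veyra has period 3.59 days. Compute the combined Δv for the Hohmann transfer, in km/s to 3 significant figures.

Δv = 0.726 km/s

From Kepler's third law T² = 4π²r³/μ at r = 39000 km, T = 3.59 days = 3.59 × 86400 s = 3.10176×10^5 s: μ = 4π²r³/T² = 24340.9 km³/s².
Transfer-ellipse semi-major axis a_t = (r₁ + r₂)/2 = (9480 + 39000)/2 = 24240 km.
Circular speed at r₁: v₁ = √(μ/r₁) = √(24340.9/9480) = 1.6024 km/s.
On the transfer ellipse at r₁, vis-viva gives v_p = √[μ(2/r₁ − 1/a_t)] = 2.0325 km/s.
First burn Δv₁ = |v_p − v₁| = 0.4301 km/s.
Circular speed at r₂: v₂ = √(μ/r₂) = 0.79002 km/s.
Transfer-orbit speed at r₂: v_a = √[μ(2/r₂ − 1/a_t)] = 0.49405 km/s.
Second burn Δv₂ = |v₂ − v_a| = 0.2960 km/s.
Δv = Δv₁ + Δv₂ = 0.4301 + 0.2960 = 0.7261 km/s.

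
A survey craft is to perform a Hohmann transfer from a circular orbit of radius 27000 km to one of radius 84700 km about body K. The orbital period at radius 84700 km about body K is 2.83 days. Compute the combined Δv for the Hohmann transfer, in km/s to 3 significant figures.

From Kepler's third law T² = 4π²r³/μ at r = 84700 km, T = 2.83 days = 2.83 × 86400 s = 2.44512×10^5 s: μ = 4π²r³/T² = 4.01245×10^5 km³/s².
Semi-major axis of the transfer orbit: a_t = (27000 + 84700)/2 = 55850 km.
Circular speed at r₁: v₁ = √(μ/r₁) = √(4.01245×10^5/27000) = 3.8550 km/s.
On the transfer ellipse at r₁, vis-viva gives v_p = √[μ(2/r₁ − 1/a_t)] = 4.7474 km/s.
First burn Δv₁ = |v_p − v₁| = 0.8924 km/s.
Circular speed at r₂: v₂ = √(μ/r₂) = 2.1765 km/s.
Transfer-orbit speed at r₂: v_a = √[μ(2/r₂ − 1/a_t)] = 1.5133 km/s.
Second burn Δv₂ = |v₂ − v_a| = 0.6632 km/s.
Total Δv = Δv₁ + Δv₂ = 1.556 km/s.

Δv = 1.56 km/s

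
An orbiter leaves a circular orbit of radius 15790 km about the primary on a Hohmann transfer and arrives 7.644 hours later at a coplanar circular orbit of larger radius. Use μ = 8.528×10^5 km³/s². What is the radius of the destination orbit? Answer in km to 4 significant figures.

r₂ = 64800 km

Transfer time t = 7.644 hours = 27518.4 s, and t = π√(a_t³/μ).
So a_t = (μ t²/π²)^(1/3) = (8.528×10^5 × (27518.4)² / π²)^(1/3) = 40296 km.
Since a_t = (r₁ + r₂)/2, r₂ = 2a_t − r₁ = 2×40296 − 15790 = 64802 km.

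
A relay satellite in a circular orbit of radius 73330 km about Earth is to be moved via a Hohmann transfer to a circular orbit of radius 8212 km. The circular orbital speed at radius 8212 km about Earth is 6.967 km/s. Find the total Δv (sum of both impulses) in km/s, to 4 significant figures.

Δv = 3.662 km/s

From the circular-orbit relation v² = μ/r at r = 8212 km: μ = v²r = (6.967)² × 8212 = 3.98603×10^5 km³/s².
The Hohmann ellipse has a_t = (r₁ + r₂)/2 = 40771 km.
Circular speed at r₁: v₁ = √(μ/r₁) = √(3.98603×10^5/73330) = 2.331 km/s.
Transfer-orbit speed at r₁ (v² = μ(2/r − 1/a)): v_a = √[μ(2/r₁ − 1/a_t)] = 1.046 km/s.
First burn Δv₁ = |v_a − v₁| = 1.285 km/s.
At r₂, v₂ = √(μ/r₂) = 6.967 km/s.
Transfer-orbit speed at r₂: v_p = √[μ(2/r₂ − 1/a_t)] = 9.344 km/s.
Second burn Δv₂ = |v₂ − v_p| = 2.377 km/s.
Δv = Δv₁ + Δv₂ = 1.285 + 2.377 = 3.662 km/s.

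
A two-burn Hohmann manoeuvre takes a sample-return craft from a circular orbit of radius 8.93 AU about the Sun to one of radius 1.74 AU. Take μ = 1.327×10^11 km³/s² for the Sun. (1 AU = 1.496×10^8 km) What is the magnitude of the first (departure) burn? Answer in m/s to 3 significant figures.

In km: r₁ = 8.93 × 1.496×10^8 = 1.335928×10^9 km; r₂ = 1.74 × 1.496×10^8 = 2.60304×10^8 km.
Transfer-ellipse semi-major axis a_t = (r₁ + r₂)/2 = (1.335928×10^9 + 2.60304×10^8)/2 = 7.98116×10^8 km.
Circular speed at r = 1.335928×10^9 km: v_c = √(μ/r) = 9.967 km/s.
Vis-viva on the transfer ellipse at r = 1.335928×10^9 km gives v_t = √[μ(2/r − 1/a_t)] = 5.692 km/s.
Δv₁ = |v_t − v_c| = |5.692 − 9.967| = 4.275 km/s.

Δv₁ = 4270 m/s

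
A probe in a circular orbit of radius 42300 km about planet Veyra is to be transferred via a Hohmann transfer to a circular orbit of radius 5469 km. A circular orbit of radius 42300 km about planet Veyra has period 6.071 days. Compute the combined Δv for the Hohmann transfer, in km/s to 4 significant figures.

From Kepler's third law T² = 4π²r³/μ at r = 42300 km, T = 6.071 days = 6.071 × 86400 s = 5.245344×10^5 s: μ = 4π²r³/T² = 10860.1 km³/s².
The Hohmann ellipse has a_t = (r₁ + r₂)/2 = 23884.5 km.
Circular speed at r₁: v₁ = √(μ/r₁) = √(10860.1/42300) = 0.50669 km/s.
On the transfer ellipse at r₁, v² = μ(2/r − 1/a) gives v_a = √[μ(2/r₁ − 1/a_t)] = 0.24246 km/s.
First burn Δv₁ = |v_a − v₁| = 0.26423 km/s.
At r₂, v₂ = √(μ/r₂) = 1.40917 km/s.
Transfer-orbit speed at r₂: v_p = √[μ(2/r₂ − 1/a_t)] = 1.87532 km/s.
Second burn Δv₂ = |v₂ − v_p| = 0.46615 km/s.
Δv = Δv₁ + Δv₂ = 0.26423 + 0.46615 = 0.7304 km/s.

Δv = 0.7304 km/s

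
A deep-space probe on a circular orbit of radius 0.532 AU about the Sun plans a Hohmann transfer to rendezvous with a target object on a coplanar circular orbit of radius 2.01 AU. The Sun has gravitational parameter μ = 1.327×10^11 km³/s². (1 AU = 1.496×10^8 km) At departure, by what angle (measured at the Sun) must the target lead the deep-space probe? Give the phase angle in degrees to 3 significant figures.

In km: r₁ = 0.532 × 1.496×10^8 = 7.95872×10^7 km; r₂ = 2.01 × 1.496×10^8 = 3.00696×10^8 km.
The Hohmann ellipse has a_t = (r₁ + r₂)/2 = 1.901416×10^8 km.
The half-period of the transfer ellipse is t = π√(a_t³/μ) = 2.2612×10^7 s.
The target's mean motion on its circular orbit is ω₂ = √(μ/r₂³) = 6.9862×10^-8 rad/s.
Angle swept by the target during transfer: ω₂·t = 1.5797 rad = 90.51°.
The deep-space probe traverses 180° on the transfer ellipse, so the target must lead by 180° − 90.51° = 89.5°.

φ = 89.5°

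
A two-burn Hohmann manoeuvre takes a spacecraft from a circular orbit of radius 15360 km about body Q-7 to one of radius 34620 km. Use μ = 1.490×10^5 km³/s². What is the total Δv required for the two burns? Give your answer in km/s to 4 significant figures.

Transfer-ellipse semi-major axis a_t = (r₁ + r₂)/2 = (15360 + 34620)/2 = 24990 km.
At r₁ the circular-orbit speed is v₁ = √(μ/r₁) = 3.1146 km/s.
Transfer-orbit speed at r₁ (vis-viva): v_p = √[μ(2/r₁ − 1/a_t)] = 3.6659 km/s.
First burn Δv₁ = |v_p − v₁| = 0.5513 km/s.
Circular speed at r₂: v₂ = √(μ/r₂) = 2.0746 km/s.
Transfer-orbit speed at r₂: v_a = √[μ(2/r₂ − 1/a_t)] = 1.6265 km/s.
Second burn Δv₂ = |v₂ − v_a| = 0.4481 km/s.
Total Δv = Δv₁ + Δv₂ = 0.9994 km/s.

Δv = 0.9994 km/s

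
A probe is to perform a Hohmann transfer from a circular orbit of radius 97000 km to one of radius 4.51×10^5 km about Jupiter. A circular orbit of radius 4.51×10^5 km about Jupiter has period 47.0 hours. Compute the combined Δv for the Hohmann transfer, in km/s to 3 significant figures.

Δv = 17.0 km/s

From Kepler's third law T² = 4π²r³/μ at r = 4.51×10^5 km, T = 47.0 hours = 47.0 × 3600 s = 1.692×10^5 s: μ = 4π²r³/T² = 1.26499×10^8 km³/s².
Semi-major axis of the transfer orbit: a_t = (97000 + 4.510×10^5)/2 = 2.740×10^5 km.
Circular speed at r₁: v₁ = √(μ/r₁) = √(1.26499×10^8/97000) = 36.11 km/s.
Transfer-orbit speed at r₁ (vis-viva): v_p = √[μ(2/r₁ − 1/a_t)] = 46.33 km/s.
First burn Δv₁ = |v_p − v₁| = 10.22 km/s.
Circular speed at r₂: v₂ = √(μ/r₂) = 16.748 km/s.
Transfer-orbit speed at r₂: v_a = √[μ(2/r₂ − 1/a_t)] = 9.9648 km/s.
Second burn Δv₂ = |v₂ − v_a| = 6.783 km/s.
Total Δv = Δv₁ + Δv₂ = 17.00 km/s.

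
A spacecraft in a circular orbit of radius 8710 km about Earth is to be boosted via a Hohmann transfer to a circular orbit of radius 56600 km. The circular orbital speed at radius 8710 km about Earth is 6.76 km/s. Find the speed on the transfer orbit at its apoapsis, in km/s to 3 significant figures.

v = 1.37 km/s

From the circular-orbit relation v² = μ/r at r = 8710 km: μ = v²r = (6.76)² × 8710 = 3.98026×10^5 km³/s².
Semi-major axis of the transfer orbit: a_t = (8710 + 56600)/2 = 32655 km.
At apoapsis, r = 56600 km.
Vis-viva: v = √[μ(2/r − 1/a_t)] = √[3.98026×10^5 × (2/56600 − 1/32655)] = 1.370 km/s.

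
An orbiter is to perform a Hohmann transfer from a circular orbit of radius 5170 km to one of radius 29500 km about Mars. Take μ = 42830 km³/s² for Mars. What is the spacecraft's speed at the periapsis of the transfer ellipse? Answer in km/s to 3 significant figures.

v = 3.75 km/s

The Hohmann ellipse has a_t = (r₁ + r₂)/2 = 17335 km.
At periapsis, r = 5170 km.
From the vis-viva equation, v = √[μ(2/r − 1/a_t)] = 3.755 km/s.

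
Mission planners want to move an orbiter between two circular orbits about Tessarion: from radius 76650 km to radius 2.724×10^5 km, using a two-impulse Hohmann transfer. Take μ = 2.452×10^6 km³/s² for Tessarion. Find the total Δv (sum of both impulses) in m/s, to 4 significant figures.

Δv = 2422 m/s

Semi-major axis of the transfer orbit: a_t = (76650 + 2.724×10^5)/2 = 1.74525×10^5 km.
At r₁ the circular-orbit speed is v₁ = √(μ/r₁) = 5.656 km/s.
Transfer-orbit speed at r₁ (vis-viva): v_p = √[μ(2/r₁ − 1/a_t)] = 7.066 km/s.
First burn Δv₁ = |v_p − v₁| = 1.410 km/s.
Circular speed at r₂: v₂ = √(μ/r₂) = 3.000 km/s.
Transfer-orbit speed at r₂: v_a = √[μ(2/r₂ − 1/a_t)] = 1.988 km/s.
Second burn Δv₂ = |v₂ − v_a| = 1.012 km/s.
Total Δv = Δv₁ + Δv₂ = 2.422 km/s.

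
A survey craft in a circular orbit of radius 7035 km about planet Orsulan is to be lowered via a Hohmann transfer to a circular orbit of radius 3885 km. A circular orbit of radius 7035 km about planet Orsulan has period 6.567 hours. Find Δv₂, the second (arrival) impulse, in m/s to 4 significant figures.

From Kepler's third law T² = 4π²r³/μ at r = 7035 km, T = 6.567 hours = 6.567 × 3600 s = 23641.2 s: μ = 4π²r³/T² = 24593.1 km³/s².
Semi-major axis of the transfer orbit: a_t = (7035 + 3885)/2 = 5460 km.
Circular speed at r = 3885 km: v_c = √(μ/r) = 2.5160 km/s.
Transfer-orbit speed at the same r (vis-viva, a = a_t): v_t = √[μ(2/r − 1/a_t)] = 2.8559 km/s.
Δv₂ = |v_t − v_c| = |2.8559 − 2.5160| = 0.3399 km/s.

Δv₂ = 339.9 m/s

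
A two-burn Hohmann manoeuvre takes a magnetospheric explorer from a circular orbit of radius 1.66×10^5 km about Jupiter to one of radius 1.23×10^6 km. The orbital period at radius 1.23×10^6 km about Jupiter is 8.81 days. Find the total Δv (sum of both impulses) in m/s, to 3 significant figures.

Δv = 14300 m/s

From Kepler's third law T² = 4π²r³/μ at r = 1.23×10^6 km, T = 8.81 days = 8.81 × 86400 s = 7.61184×10^5 s: μ = 4π²r³/T² = 1.26793×10^8 km³/s².
Transfer-ellipse semi-major axis a_t = (r₁ + r₂)/2 = (1.660×10^5 + 1.230×10^6)/2 = 6.980×10^5 km.
Circular speed at r₁: v₁ = √(μ/r₁) = √(1.26793×10^8/1.660×10^5) = 27.64 km/s.
On the transfer ellipse at r₁, vis-viva equation gives v_p = √[μ(2/r₁ − 1/a_t)] = 36.69 km/s.
First burn Δv₁ = |v_p − v₁| = 9.050 km/s.
At r₂, v₂ = √(μ/r₂) = 10.153 km/s.
Transfer-orbit speed at r₂: v_a = √[μ(2/r₂ − 1/a_t)] = 4.9513 km/s.
Second burn Δv₂ = |v₂ − v_a| = 5.202 km/s.
Total Δv = Δv₁ + Δv₂ = 14.25 km/s.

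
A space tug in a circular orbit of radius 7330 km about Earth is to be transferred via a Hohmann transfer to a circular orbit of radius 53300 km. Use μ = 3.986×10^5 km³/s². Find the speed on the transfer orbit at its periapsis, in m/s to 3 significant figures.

Semi-major axis of the transfer orbit: a_t = (7330 + 53300)/2 = 30315 km.
At periapsis, r = 7330 km.
Vis-viva: v = √[μ(2/r − 1/a_t)] = √[3.986×10^5 × (2/7330 − 1/30315)] = 9.778 km/s.

v = 9780 m/s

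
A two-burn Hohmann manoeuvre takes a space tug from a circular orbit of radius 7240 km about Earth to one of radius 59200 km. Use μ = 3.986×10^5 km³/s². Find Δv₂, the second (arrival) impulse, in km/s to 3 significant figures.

Semi-major axis of the transfer orbit: a_t = (7240 + 59200)/2 = 33220 km.
On the circular orbit at r = 59200 km, v_c = √(μ/r) = 2.5948 km/s.
Transfer-orbit speed at the same r (vis-viva, a = a_t): v_t = √[μ(2/r − 1/a_t)] = 1.2114 km/s.
Δv₂ = |v_t − v_c| = |1.2114 − 2.5948| = 1.383 km/s.

Δv₂ = 1.38 km/s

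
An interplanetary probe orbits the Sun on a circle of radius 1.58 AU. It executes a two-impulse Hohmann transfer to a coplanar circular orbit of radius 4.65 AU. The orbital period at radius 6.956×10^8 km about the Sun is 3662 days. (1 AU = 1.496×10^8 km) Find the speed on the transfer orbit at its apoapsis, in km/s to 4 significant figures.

v = 9.838 km/s

From Kepler's third law T² = 4π²r³/μ at r = 6.956×10^8 km, T = 3662 days = 3662 × 86400 s = 3.163968×10^8 s: μ = 4π²r³/T² = 1.32732×10^11 km³/s².
In km: r₁ = 1.58 × 1.496×10^8 = 2.36368×10^8 km; r₂ = 4.65 × 1.496×10^8 = 6.9564×10^8 km.
The Hohmann ellipse has a_t = (r₁ + r₂)/2 = 4.66004×10^8 km.
The apoapsis of the transfer ellipse is at r = 6.9564×10^8 km.
Applying v² = μ(2/r − 1/a_t): v = 9.838 km/s.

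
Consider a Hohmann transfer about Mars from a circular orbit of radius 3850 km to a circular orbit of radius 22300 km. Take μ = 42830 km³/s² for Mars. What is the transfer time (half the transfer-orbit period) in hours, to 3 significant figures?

The Hohmann ellipse has a_t = (r₁ + r₂)/2 = 13075 km.
By Kepler's third law the transfer-orbit period is T = 2π√(a_t³/μ), so t = T/2 = 22695 s.
Converting: 22695 s ÷ 3600 s/hour = 6.30 hours.

t = 6.30 hours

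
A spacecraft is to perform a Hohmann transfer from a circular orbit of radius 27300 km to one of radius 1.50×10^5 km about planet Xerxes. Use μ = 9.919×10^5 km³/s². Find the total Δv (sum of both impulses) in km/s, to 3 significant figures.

Transfer-ellipse semi-major axis a_t = (r₁ + r₂)/2 = (27300 + 1.500×10^5)/2 = 88650 km.
Circular speed at r₁: v₁ = √(μ/r₁) = √(9.919×10^5/27300) = 6.0277 km/s.
Transfer-orbit speed at r₁ (v² = μ(2/r − 1/a)): v_p = √[μ(2/r₁ − 1/a_t)] = 7.8408 km/s.
First burn Δv₁ = |v_p − v₁| = 1.8131 km/s.
At r₂, v₂ = √(μ/r₂) = 2.5715 km/s.
Transfer-orbit speed at r₂: v_a = √[μ(2/r₂ − 1/a_t)] = 1.4270 km/s.
Second burn Δv₂ = |v₂ − v_a| = 1.1445 km/s.
Total Δv = Δv₁ + Δv₂ = 2.958 km/s.

Δv = 2.96 km/s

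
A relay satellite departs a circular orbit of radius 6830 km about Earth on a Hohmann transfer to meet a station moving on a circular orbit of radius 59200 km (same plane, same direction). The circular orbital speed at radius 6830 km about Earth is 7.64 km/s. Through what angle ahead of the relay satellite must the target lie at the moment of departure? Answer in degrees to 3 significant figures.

From the circular-orbit relation v² = μ/r at r = 6830 km: μ = v²r = (7.64)² × 6830 = 3.98664×10^5 km³/s².
Semi-major axis of the transfer orbit: a_t = (6830 + 59200)/2 = 33015 km.
Transfer time t = π√(a_t³/μ) = 29847.9 s.
The target's mean motion on its circular orbit is ω₂ = √(μ/r₂³) = 4.38350×10^-5 rad/s.
Angle swept by the target during transfer: ω₂·t = 1.30838 rad = 74.96°.
The relay satellite traverses 180° on the transfer ellipse, so the target must lead by 180° − 74.96° = 105°.

φ = 105°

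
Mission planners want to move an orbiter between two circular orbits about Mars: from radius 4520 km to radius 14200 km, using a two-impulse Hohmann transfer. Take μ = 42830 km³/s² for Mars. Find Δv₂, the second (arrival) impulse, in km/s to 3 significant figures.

Δv₂ = 0.530 km/s

Semi-major axis of the transfer orbit: a_t = (4520 + 14200)/2 = 9360 km.
On the circular orbit at r = 14200 km, v_c = √(μ/r) = 1.7367 km/s.
Transfer-orbit speed at the same r (vis-viva, a = a_t): v_t = √[μ(2/r − 1/a_t)] = 1.2069 km/s.
Δv₂ = |v_t − v_c| = |1.2069 − 1.7367| = 0.5298 km/s.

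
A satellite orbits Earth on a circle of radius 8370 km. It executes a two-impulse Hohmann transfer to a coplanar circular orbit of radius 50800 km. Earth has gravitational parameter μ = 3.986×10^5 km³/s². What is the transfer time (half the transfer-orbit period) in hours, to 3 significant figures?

t = 7.03 hours

The Hohmann ellipse has a_t = (r₁ + r₂)/2 = 29585 km.
By Kepler's third law the transfer-orbit period is T = 2π√(a_t³/μ), so t = T/2 = 25320 s.
Converting: 25320 s ÷ 3600 s/hour = 7.03 hours.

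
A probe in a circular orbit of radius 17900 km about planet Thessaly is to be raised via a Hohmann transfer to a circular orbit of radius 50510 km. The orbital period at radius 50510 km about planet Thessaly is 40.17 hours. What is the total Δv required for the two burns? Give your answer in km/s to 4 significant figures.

Δv = 1.400 km/s

From Kepler's third law T² = 4π²r³/μ at r = 50510 km, T = 40.17 hours = 40.17 × 3600 s = 1.44612×10^5 s: μ = 4π²r³/T² = 2.43267×10^5 km³/s².
Semi-major axis of the transfer orbit: a_t = (17900 + 50510)/2 = 34205 km.
At r₁ the circular-orbit speed is v₁ = √(μ/r₁) = 3.6865 km/s.
On the transfer ellipse at r₁, vis-viva gives v_p = √[μ(2/r₁ − 1/a_t)] = 4.4798 km/s.
First burn Δv₁ = |v_p − v₁| = 0.7933 km/s.
Circular speed at r₂: v₂ = √(μ/r₂) = 2.195 km/s.
Transfer-orbit speed at r₂: v_a = √[μ(2/r₂ − 1/a_t)] = 1.588 km/s.
Second burn Δv₂ = |v₂ − v_a| = 0.6070 km/s.
Total Δv = Δv₁ + Δv₂ = 1.400 km/s.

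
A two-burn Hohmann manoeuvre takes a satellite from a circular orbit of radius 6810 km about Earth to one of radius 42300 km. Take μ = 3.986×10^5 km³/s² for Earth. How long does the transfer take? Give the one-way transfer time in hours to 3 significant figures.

t = 5.32 hours

Transfer-ellipse semi-major axis a_t = (r₁ + r₂)/2 = (6810 + 42300)/2 = 24555 km.
By Kepler's third law the transfer-orbit period is T = 2π√(a_t³/μ), so t = T/2 = 19150 s.
Converting: 19150 s ÷ 3600 s/hour = 5.32 hours.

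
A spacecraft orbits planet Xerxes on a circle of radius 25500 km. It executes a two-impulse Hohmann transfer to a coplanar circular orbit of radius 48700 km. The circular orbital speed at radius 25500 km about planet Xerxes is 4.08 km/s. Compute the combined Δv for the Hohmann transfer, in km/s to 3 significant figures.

From the circular-orbit relation v² = μ/r at r = 25500 km: μ = v²r = (4.08)² × 25500 = 4.24483×10^5 km³/s².
Transfer-ellipse semi-major axis a_t = (r₁ + r₂)/2 = (25500 + 48700)/2 = 37100 km.
At r₁ the circular-orbit speed is v₁ = √(μ/r₁) = 4.0800 km/s.
On the transfer ellipse at r₁, v² = μ(2/r − 1/a) gives v_p = √[μ(2/r₁ − 1/a_t)] = 4.6745 km/s.
First burn Δv₁ = |v_p − v₁| = 0.5945 km/s.
At r₂, v₂ = √(μ/r₂) = 2.9523 km/s.
Transfer-orbit speed at r₂: v_a = √[μ(2/r₂ − 1/a_t)] = 2.4476 km/s.
Second burn Δv₂ = |v₂ − v_a| = 0.5047 km/s.
Δv = Δv₁ + Δv₂ = 0.5945 + 0.5047 = 1.099 km/s.

Δv = 1.10 km/s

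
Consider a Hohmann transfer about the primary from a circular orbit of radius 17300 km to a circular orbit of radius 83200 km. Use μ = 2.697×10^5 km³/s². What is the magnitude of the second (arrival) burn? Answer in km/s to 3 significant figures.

Δv₂ = 0.744 km/s

The Hohmann ellipse has a_t = (r₁ + r₂)/2 = 50250 km.
On the circular orbit at r = 83200 km, v_c = √(μ/r) = 1.800 km/s.
Transfer-orbit speed at the same r (vis-viva, a = a_t): v_t = √[μ(2/r − 1/a_t)] = 1.056 km/s.
Δv₂ = |v_t − v_c| = |1.056 − 1.800| = 0.7440 km/s.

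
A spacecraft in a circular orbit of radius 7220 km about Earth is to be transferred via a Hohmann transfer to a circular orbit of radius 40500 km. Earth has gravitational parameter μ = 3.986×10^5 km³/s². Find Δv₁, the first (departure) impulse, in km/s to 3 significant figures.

Δv₁ = 2.25 km/s

Semi-major axis of the transfer orbit: a_t = (7220 + 40500)/2 = 23860 km.
On the circular orbit at r = 7220 km, v_c = √(μ/r) = 7.430 km/s.
Vis-viva on the transfer ellipse at r = 7220 km gives v_t = √[μ(2/r − 1/a_t)] = 9.680 km/s.
Δv₁ = |v_t − v_c| = |9.680 − 7.430| = 2.250 km/s.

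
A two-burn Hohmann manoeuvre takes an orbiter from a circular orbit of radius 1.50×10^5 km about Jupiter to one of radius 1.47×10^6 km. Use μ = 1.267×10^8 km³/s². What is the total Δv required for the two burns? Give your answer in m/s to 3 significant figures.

The Hohmann ellipse has a_t = (r₁ + r₂)/2 = 8.100×10^5 km.
At r₁ the circular-orbit speed is v₁ = √(μ/r₁) = 29.06 km/s.
On the transfer ellipse at r₁, v² = μ(2/r − 1/a) gives v_p = √[μ(2/r₁ − 1/a_t)] = 39.15 km/s.
First burn Δv₁ = |v_p − v₁| = 10.09 km/s.
At r₂, v₂ = √(μ/r₂) = 9.284 km/s.
Transfer-orbit speed at r₂: v_a = √[μ(2/r₂ − 1/a_t)] = 3.995 km/s.
Second burn Δv₂ = |v₂ − v_a| = 5.289 km/s.
Δv = Δv₁ + Δv₂ = 10.09 + 5.289 = 15.38 km/s.

Δv = 15400 m/s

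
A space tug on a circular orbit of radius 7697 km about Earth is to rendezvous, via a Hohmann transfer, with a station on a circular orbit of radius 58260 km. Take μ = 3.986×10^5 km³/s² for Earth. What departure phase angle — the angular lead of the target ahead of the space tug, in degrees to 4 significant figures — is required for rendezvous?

The Hohmann ellipse has a_t = (r₁ + r₂)/2 = 32978.5 km.
The half-period of the transfer ellipse is t = π√(a_t³/μ) = 29800 s.
The target's mean motion on its circular orbit is ω₂ = √(μ/r₂³) = 4.490×10^-5 rad/s.
Angle swept by the target during transfer: ω₂·t = 1.338 rad = 76.66°.
Arrival is 180° from departure on the ellipse, so φ = 180° − 76.66° = 103.3°.

φ = 103.3°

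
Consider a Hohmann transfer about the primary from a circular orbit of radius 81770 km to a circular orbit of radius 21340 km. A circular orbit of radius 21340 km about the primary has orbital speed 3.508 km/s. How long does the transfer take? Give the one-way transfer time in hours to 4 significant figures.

t = 19.93 hours

From the circular-orbit relation v² = μ/r at r = 21340 km: μ = v²r = (3.508)² × 21340 = 2.62611×10^5 km³/s².
Transfer-ellipse semi-major axis a_t = (r₁ + r₂)/2 = (81770 + 21340)/2 = 51555 km.
Half the transfer-orbit period gives t = π√(a_t³/μ) = 71760 s.
Converting: 71760 s ÷ 3600 s/hour = 19.93 hours.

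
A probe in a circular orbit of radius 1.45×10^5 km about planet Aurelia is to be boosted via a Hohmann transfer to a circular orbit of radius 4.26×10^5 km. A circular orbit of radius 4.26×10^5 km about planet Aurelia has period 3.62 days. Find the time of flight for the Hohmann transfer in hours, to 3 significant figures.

From Kepler's third law T² = 4π²r³/μ at r = 4.26×10^5 km, T = 3.62 days = 3.62 × 86400 s = 3.12768×10^5 s: μ = 4π²r³/T² = 3.11992×10^7 km³/s².
The Hohmann ellipse has a_t = (r₁ + r₂)/2 = 2.855×10^5 km.
By Kepler's third law the transfer-orbit period is T = 2π√(a_t³/μ), so t = T/2 = 85800 s.
Converting: 85800 s ÷ 3600 s/hour = 23.8 hours.

t = 23.8 hours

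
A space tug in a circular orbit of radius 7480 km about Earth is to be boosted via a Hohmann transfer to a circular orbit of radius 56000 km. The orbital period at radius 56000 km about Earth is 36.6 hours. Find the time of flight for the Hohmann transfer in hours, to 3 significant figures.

From Kepler's third law T² = 4π²r³/μ at r = 56000 km, T = 36.6 hours = 36.6 × 3600 s = 1.3176×10^5 s: μ = 4π²r³/T² = 3.99353×10^5 km³/s².
The Hohmann ellipse has a_t = (r₁ + r₂)/2 = 31740 km.
Half the transfer-orbit period gives t = π√(a_t³/μ) = 28110 s.
Converting: 28110 s ÷ 3600 s/hour = 7.81 hours.

t = 7.81 hours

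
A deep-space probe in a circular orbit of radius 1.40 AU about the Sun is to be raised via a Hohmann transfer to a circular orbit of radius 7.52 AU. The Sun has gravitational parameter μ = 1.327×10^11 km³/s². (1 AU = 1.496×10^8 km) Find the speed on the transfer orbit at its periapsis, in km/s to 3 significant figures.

v = 32.7 km/s

In km: r₁ = 1.40 × 1.496×10^8 = 2.0944×10^8 km; r₂ = 7.52 × 1.496×10^8 = 1.124992×10^9 km.
Transfer-ellipse semi-major axis a_t = (r₁ + r₂)/2 = (2.0944×10^8 + 1.124992×10^9)/2 = 6.67216×10^8 km.
At periapsis, r = 2.0944×10^8 km.
Vis-viva: v = √[μ(2/r − 1/a_t)] = √[1.327×10^11 × (2/2.0944×10^8 − 1/6.67216×10^8)] = 32.68 km/s.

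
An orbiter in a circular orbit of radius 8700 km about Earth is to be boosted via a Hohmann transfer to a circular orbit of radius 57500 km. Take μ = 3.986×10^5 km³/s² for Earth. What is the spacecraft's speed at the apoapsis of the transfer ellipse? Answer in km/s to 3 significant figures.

Transfer-ellipse semi-major axis a_t = (r₁ + r₂)/2 = (8700 + 57500)/2 = 33100 km.
At apoapsis, r = 57500 km.
Applying v² = μ(2/r − 1/a_t): v = 1.350 km/s.

v = 1.35 km/s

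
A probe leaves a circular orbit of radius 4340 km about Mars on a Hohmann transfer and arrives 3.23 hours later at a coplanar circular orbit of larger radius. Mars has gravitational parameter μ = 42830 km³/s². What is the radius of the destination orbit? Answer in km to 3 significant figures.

Transfer time t = 3.23 hours = 11628 s, and t = π√(a_t³/μ).
So a_t = (μ t²/π²)^(1/3) = (42830 × (11628)² / π²)^(1/3) = 8371.8 km.
Since a_t = (r₁ + r₂)/2, r₂ = 2a_t − r₁ = 2×8371.8 − 4340 = 12403.6 km.

r₂ = 12400 km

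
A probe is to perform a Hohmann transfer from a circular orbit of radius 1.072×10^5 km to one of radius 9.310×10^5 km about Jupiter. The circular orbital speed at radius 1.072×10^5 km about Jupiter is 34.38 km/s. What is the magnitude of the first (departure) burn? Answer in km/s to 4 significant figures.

From the circular-orbit relation v² = μ/r at r = 1.072×10^5 km: μ = v²r = (34.38)² × 1.072×10^5 = 1.26709×10^8 km³/s².
The Hohmann ellipse has a_t = (r₁ + r₂)/2 = 5.191×10^5 km.
Circular speed at r = 1.072×10^5 km: v_c = √(μ/r) = 34.38 km/s.
Transfer-orbit speed at the same r (vis-viva, a = a_t): v_t = √[μ(2/r − 1/a_t)] = 46.04 km/s.
Δv₁ = |v_t − v_c| = |46.04 − 34.38| = 11.66 km/s.

Δv₁ = 11.66 km/s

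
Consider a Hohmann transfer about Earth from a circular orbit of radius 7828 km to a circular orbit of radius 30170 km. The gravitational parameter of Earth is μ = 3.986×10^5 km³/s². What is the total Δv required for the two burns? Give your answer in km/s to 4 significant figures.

Transfer-ellipse semi-major axis a_t = (r₁ + r₂)/2 = (7828 + 30170)/2 = 18999 km.
At r₁ the circular-orbit speed is v₁ = √(μ/r₁) = 7.136 km/s.
Transfer-orbit speed at r₁ (v² = μ(2/r − 1/a)): v_p = √[μ(2/r₁ − 1/a_t)] = 8.992 km/s.
First burn Δv₁ = |v_p − v₁| = 1.856 km/s.
Circular speed at r₂: v₂ = √(μ/r₂) = 3.635 km/s.
Transfer-orbit speed at r₂: v_a = √[μ(2/r₂ − 1/a_t)] = 2.333 km/s.
Second burn Δv₂ = |v₂ − v_a| = 1.302 km/s.
Δv = Δv₁ + Δv₂ = 1.856 + 1.302 = 3.158 km/s.

Δv = 3.158 km/s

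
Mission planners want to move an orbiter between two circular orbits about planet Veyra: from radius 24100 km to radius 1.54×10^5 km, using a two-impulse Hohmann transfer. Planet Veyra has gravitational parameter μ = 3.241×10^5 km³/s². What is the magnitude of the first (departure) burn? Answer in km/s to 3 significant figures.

Semi-major axis of the transfer orbit: a_t = (24100 + 1.540×10^5)/2 = 89050 km.
On the circular orbit at r = 24100 km, v_c = √(μ/r) = 3.6672 km/s.
Vis-viva on the transfer ellipse at r = 24100 km gives v_t = √[μ(2/r − 1/a_t)] = 4.8225 km/s.
Δv₁ = |v_t − v_c| = |4.8225 − 3.6672| = 1.155 km/s.

Δv₁ = 1.16 km/s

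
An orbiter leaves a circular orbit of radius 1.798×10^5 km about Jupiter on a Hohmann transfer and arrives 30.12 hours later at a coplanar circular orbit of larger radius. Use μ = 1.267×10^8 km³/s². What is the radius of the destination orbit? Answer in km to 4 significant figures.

Transfer time t = 30.12 hours = 1.08432×10^5 s, and t = π√(a_t³/μ).
So a_t = (μ t²/π²)^(1/3) = (1.267×10^8 × (1.08432×10^5)² / π²)^(1/3) = 5.3243×10^5 km.
Since a_t = (r₁ + r₂)/2, r₂ = 2a_t − r₁ = 2×5.3243×10^5 − 1.798×10^5 = 8.8506×10^5 km.

r₂ = 8.851×10^5 km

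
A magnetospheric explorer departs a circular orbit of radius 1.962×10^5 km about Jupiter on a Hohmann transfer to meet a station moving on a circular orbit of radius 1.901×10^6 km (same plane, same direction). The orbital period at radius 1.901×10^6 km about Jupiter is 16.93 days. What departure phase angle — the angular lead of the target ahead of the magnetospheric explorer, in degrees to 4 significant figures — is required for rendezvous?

φ = 106.3°

From Kepler's third law T² = 4π²r³/μ at r = 1.901×10^6 km, T = 16.93 days = 16.93 × 86400 s = 1.462752×10^6 s: μ = 4π²r³/T² = 1.26755×10^8 km³/s².
Semi-major axis of the transfer orbit: a_t = (1.962×10^5 + 1.901×10^6)/2 = 1.0486×10^6 km.
Transfer time t = π√(a_t³/μ) = 2.996×10^5 s.
Target angular speed ω₂ = √(μ/r₂³) = 4.295×10^-6 rad/s.
Angle swept by the target during transfer: ω₂·t = 1.287 rad = 73.74°.
Arrival is 180° from departure on the ellipse, so φ = 180° − 73.74° = 106.3°.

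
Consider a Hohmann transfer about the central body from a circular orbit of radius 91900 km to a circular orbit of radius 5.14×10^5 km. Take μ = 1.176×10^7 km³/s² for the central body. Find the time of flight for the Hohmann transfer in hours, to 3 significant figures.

Semi-major axis of the transfer orbit: a_t = (91900 + 5.140×10^5)/2 = 3.0295×10^5 km.
Half the transfer-orbit period gives t = π√(a_t³/μ) = 1.528×10^5 s.
Converting: 1.528×10^5 s ÷ 3600 s/hour = 42.4 hours.

t = 42.4 hours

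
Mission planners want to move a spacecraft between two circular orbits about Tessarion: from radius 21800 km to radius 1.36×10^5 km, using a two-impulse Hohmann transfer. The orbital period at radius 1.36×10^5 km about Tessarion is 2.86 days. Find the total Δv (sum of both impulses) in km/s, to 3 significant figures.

From Kepler's third law T² = 4π²r³/μ at r = 1.36×10^5 km, T = 2.86 days = 2.86 × 86400 s = 2.47104×10^5 s: μ = 4π²r³/T² = 1.62636×10^6 km³/s².
The Hohmann ellipse has a_t = (r₁ + r₂)/2 = 78900 km.
At r₁ the circular-orbit speed is v₁ = √(μ/r₁) = 8.637 km/s.
On the transfer ellipse at r₁, vis-viva equation gives v_p = √[μ(2/r₁ − 1/a_t)] = 11.34 km/s.
First burn Δv₁ = |v_p − v₁| = 2.703 km/s.
At r₂, v₂ = √(μ/r₂) = 3.458 km/s.
Transfer-orbit speed at r₂: v_a = √[μ(2/r₂ − 1/a_t)] = 1.818 km/s.
Second burn Δv₂ = |v₂ − v_a| = 1.640 km/s.
Δv = Δv₁ + Δv₂ = 2.703 + 1.640 = 4.343 km/s.

Δv = 4.34 km/s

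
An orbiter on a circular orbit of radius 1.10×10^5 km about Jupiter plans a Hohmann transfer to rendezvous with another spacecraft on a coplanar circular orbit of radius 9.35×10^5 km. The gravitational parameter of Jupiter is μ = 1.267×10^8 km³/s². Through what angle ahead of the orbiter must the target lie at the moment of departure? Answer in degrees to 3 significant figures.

The Hohmann ellipse has a_t = (r₁ + r₂)/2 = 5.225×10^5 km.
The half-period of the transfer ellipse is t = π√(a_t³/μ) = 1.0541×10^5 s.
Target angular speed ω₂ = √(μ/r₂³) = 1.2450×10^-5 rad/s.
Angle swept by the target during transfer: ω₂·t = 1.3124 rad = 75.19°.
The orbiter traverses 180° on the transfer ellipse, so the target must lead by 180° − 75.19° = 105°.

φ = 105°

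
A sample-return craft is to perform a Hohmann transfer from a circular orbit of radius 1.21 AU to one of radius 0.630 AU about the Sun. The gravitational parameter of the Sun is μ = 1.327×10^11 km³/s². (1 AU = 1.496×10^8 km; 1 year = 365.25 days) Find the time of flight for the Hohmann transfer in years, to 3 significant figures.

In km: r₁ = 1.21 × 1.496×10^8 = 1.81016×10^8 km; r₂ = 0.630 × 1.496×10^8 = 9.4248×10^7 km.
Semi-major axis of the transfer orbit: a_t = (1.81016×10^8 + 9.4248×10^7)/2 = 1.37632×10^8 km.
By Kepler's third law the transfer-orbit period is T = 2π√(a_t³/μ), so t = T/2 = 1.392×10^7 s.
Converting: 1.392×10^7 s ÷ 3.15576×10^7 s/year (365.25 × 86400) = 0.441 years.

t = 0.441 years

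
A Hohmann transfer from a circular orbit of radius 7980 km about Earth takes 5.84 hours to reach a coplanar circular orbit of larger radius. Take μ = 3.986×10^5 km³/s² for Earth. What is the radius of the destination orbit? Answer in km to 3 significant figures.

Transfer time t = 5.84 hours = 21024 s, and t = π√(a_t³/μ).
So a_t = (μ t²/π²)^(1/3) = (3.986×10^5 × (21024)² / π²)^(1/3) = 26135 km.
Since a_t = (r₁ + r₂)/2, r₂ = 2a_t − r₁ = 2×26135 − 7980 = 44290 km.

r₂ = 44300 km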